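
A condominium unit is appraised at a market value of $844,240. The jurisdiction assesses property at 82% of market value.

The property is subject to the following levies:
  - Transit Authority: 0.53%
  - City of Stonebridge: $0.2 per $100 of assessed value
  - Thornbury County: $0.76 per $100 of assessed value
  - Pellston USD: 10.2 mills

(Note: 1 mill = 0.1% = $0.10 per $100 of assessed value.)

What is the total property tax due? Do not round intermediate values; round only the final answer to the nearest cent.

Assessed value = $844,240 × 0.82 = $692,276.8
Transit Authority: $692,276.8 × 0.0053 = $3,669.06704
City of Stonebridge: $692,276.8 × 0.002 = $1,384.5536
Thornbury County: $692,276.8 × 0.0076 = $5,261.30368
Pellston USD: $692,276.8 × 0.0102 = $7,061.22336
Total = $17,376.14768

$17,376.15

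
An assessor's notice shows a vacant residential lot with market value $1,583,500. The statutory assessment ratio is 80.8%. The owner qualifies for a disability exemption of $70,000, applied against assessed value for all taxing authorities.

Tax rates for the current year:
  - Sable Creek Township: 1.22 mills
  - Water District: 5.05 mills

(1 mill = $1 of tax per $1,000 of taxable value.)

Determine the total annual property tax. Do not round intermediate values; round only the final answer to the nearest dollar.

$7,583

Assessed value = $1,583,500 × 0.808 = $1,279,468
Taxable value = $1,279,468 − $70,000 = $1,209,468
Sable Creek Township: $1,209,468 × 0.00122 = $1,475.55096
Water District: $1,209,468 × 0.00505 = $6,107.8134
Total = $1,475.55096 + $6,107.8134 = $7,583.36436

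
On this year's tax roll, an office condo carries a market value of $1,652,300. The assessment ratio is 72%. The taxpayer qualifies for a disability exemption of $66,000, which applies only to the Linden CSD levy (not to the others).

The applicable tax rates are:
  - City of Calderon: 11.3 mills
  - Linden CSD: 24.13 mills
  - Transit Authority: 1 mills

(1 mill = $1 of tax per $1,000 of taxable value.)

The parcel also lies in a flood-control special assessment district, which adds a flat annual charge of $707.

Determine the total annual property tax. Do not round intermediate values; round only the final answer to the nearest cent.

$42,453.59

Assessed value = $1,652,300 × 0.72 = $1,189,656
City of Calderon: $1,189,656 × 0.0113 = $13,443.1128
Linden CSD: ($1,189,656 − $66,000) × 0.02413 = $1,123,656 × 0.02413 = $27,113.81928
Transit Authority: $1,189,656 × 0.001 = $1,189.656
Levies subtotal = $41,746.58808
Total = $41,746.58808 + $707 = $42,453.58808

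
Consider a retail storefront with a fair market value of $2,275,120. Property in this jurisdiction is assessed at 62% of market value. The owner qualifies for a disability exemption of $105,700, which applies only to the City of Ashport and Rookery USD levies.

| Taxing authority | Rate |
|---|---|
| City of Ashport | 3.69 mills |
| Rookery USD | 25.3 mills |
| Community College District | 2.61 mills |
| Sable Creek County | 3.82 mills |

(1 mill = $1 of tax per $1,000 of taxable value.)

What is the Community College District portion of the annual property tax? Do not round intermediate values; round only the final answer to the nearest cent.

$3,681.60

Assessed value = $2,275,120 × 0.62 = $1,410,574.4
Community College District taxable value = $1,410,574.4 (exemption does not apply)
Community College District levy = $1,410,574.4 × 0.00261 = $3,681.599184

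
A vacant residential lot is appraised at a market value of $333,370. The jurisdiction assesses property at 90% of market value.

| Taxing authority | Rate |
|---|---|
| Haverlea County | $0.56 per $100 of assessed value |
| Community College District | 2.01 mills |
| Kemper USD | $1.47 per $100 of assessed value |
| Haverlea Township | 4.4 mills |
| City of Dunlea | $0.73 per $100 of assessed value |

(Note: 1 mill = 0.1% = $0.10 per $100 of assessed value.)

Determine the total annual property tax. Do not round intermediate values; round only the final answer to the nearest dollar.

$10,204

Assessed value = $333,370 × 0.9 = $300,033
Haverlea County: $300,033 × 0.0056 = $1,680.1848
Community College District: $300,033 × 0.00201 = $603.06633
Kemper USD: $300,033 × 0.0147 = $4,410.4851
Haverlea Township: $300,033 × 0.0044 = $1,320.1452
City of Dunlea: $300,033 × 0.0073 = $2,190.2409
Total = $10,204.12233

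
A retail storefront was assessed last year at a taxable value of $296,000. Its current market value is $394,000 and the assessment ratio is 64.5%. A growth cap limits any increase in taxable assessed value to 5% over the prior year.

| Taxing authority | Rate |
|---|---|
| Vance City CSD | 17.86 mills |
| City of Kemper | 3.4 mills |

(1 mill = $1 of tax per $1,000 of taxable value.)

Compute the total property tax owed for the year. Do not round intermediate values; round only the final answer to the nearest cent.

$5,402.80

Uncapped assessed value = $394,000 × 0.645 = $254,130
Cap limit = $296,000 × 1.05 = $310,800
Taxable assessed value = min($254,130, $310,800) = $254,130 (cap does not bind)
Vance City CSD: $254,130 × 0.01786 = $4,538.7618
City of Kemper: $254,130 × 0.0034 = $864.042
Total = $5,402.8038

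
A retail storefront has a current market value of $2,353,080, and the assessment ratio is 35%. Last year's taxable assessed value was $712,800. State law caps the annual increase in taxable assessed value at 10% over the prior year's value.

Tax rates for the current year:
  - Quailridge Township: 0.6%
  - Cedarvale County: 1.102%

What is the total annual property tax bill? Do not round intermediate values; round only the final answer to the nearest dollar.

Uncapped assessed value = $2,353,080 × 0.35 = $823,578
Cap limit = $712,800 × 1.1 = $784,080
Taxable assessed value = min($823,578, $784,080) = $784,080 (cap binds)
Quailridge Township: $784,080 × 0.006 = $4,704.48
Cedarvale County: $784,080 × 0.01102 = $8,640.5616
Total = $13,345.0416

$13,345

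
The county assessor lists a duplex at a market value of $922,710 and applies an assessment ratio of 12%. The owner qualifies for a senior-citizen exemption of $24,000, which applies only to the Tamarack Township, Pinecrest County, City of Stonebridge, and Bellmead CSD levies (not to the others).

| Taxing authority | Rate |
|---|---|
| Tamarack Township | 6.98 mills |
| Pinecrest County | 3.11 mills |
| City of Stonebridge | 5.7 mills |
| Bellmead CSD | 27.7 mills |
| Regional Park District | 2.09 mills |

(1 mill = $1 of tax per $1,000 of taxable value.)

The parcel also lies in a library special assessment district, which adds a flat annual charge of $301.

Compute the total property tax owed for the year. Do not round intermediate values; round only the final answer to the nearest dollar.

Assessed value = $922,710 × 0.12 = $110,725.2
Tamarack Township: ($110,725.2 − $24,000) × 0.00698 = $86,725.2 × 0.00698 = $605.341896
Pinecrest County: ($110,725.2 − $24,000) × 0.00311 = $86,725.2 × 0.00311 = $269.715372
City of Stonebridge: ($110,725.2 − $24,000) × 0.0057 = $86,725.2 × 0.0057 = $494.33364
Bellmead CSD: ($110,725.2 − $24,000) × 0.0277 = $86,725.2 × 0.0277 = $2,402.28804
Regional Park District: $110,725.2 × 0.00209 = $231.415668
Levies subtotal = $4,003.094616
Total = $4,003.094616 + $301 = $4,304.094616

$4,304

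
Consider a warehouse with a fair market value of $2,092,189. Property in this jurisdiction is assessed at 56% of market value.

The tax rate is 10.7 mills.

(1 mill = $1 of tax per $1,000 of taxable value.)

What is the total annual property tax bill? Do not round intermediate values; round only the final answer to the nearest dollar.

$12,536

Assessed value = $2,092,189 × 0.56 = $1,171,625.84
Tax = $1,171,625.84 × 0.0107 = $12,536.396488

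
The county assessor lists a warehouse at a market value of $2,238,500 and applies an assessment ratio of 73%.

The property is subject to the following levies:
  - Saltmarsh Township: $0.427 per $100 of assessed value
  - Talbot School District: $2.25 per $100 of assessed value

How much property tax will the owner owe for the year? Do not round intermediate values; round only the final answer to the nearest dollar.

$43,745

Assessed value = $2,238,500 × 0.73 = $1,634,105
Saltmarsh Township: $1,634,105 × 0.00427 = $6,977.62835
Talbot School District: $1,634,105 × 0.0225 = $36,767.3625
Total = $6,977.62835 + $36,767.3625 = $43,744.99085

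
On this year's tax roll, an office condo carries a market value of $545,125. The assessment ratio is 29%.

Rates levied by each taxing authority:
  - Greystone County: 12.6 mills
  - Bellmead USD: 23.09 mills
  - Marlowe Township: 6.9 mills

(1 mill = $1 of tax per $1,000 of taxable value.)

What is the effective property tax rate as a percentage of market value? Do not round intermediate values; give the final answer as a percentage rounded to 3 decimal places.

Assessed value = $545,125 × 0.29 = $158,086.25
Greystone County: $158,086.25 × 0.0126 = $1,991.88675
Bellmead USD: $158,086.25 × 0.02309 = $3,650.2115125
Marlowe Township: $158,086.25 × 0.0069 = $1,090.795125
Total tax = $6,732.8933875
Effective rate = $6,732.8933875 ÷ $545,125 = 1.235% of market value

1.235%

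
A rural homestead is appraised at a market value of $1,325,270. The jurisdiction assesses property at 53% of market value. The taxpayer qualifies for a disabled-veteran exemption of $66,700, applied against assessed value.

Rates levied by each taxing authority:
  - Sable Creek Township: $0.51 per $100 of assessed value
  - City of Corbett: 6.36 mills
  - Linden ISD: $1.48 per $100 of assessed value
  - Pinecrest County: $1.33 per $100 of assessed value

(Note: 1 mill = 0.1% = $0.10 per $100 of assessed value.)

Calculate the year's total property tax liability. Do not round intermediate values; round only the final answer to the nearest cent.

Assessed value = $1,325,270 × 0.53 = $702,393.1
Taxable value = $702,393.1 − $66,700 = $635,693.1
Sable Creek Township: $635,693.1 × 0.0051 = $3,242.03481
City of Corbett: $635,693.1 × 0.00636 = $4,043.008116
Linden ISD: $635,693.1 × 0.0148 = $9,408.25788
Pinecrest County: $635,693.1 × 0.0133 = $8,454.71823
Total = $25,148.019036

$25,148.02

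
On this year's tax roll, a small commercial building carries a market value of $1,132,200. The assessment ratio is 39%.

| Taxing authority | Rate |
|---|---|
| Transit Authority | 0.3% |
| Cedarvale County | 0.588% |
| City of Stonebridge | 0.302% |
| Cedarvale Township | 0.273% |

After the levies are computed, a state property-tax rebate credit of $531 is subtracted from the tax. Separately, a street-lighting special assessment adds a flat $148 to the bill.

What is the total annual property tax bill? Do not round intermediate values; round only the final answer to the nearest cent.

Assessed value = $1,132,200 × 0.39 = $441,558
Transit Authority: $441,558 × 0.003 = $1,324.674
Cedarvale County: $441,558 × 0.00588 = $2,596.36104
City of Stonebridge: $441,558 × 0.00302 = $1,333.50516
Cedarvale Township: $441,558 × 0.00273 = $1,205.45334
Levies subtotal = $6,459.99354
After credit = $6,459.99354 − $531 = $5,928.99354
Total = $5,928.99354 + $148 = $6,076.99354

$6,076.99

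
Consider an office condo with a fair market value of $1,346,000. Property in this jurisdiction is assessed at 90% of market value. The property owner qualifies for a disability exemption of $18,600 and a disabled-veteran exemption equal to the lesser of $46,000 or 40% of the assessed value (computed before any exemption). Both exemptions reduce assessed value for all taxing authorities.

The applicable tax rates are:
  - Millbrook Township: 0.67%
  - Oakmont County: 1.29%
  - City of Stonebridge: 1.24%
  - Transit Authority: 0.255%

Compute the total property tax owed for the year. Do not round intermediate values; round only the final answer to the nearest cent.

Assessed value = $1,346,000 × 0.9 = $1,211,400
Disabled-veteran exemption = min($46,000, 40% × $1,211,400) = min($46,000, $484,560) = $46,000 (dollar cap binds)
Taxable value = $1,211,400 − $18,600 − $46,000 = $1,146,800
Millbrook Township: $1,146,800 × 0.0067 = $7,683.56
Oakmont County: $1,146,800 × 0.0129 = $14,793.72
City of Stonebridge: $1,146,800 × 0.0124 = $14,220.32
Transit Authority: $1,146,800 × 0.00255 = $2,924.34
Total = $39,621.94

$39,621.94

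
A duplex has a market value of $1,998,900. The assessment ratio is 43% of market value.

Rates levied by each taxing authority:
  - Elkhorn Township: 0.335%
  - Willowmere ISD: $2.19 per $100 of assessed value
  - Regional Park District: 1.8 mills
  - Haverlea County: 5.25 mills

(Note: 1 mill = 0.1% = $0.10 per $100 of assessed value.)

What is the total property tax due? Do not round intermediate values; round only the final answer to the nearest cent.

Assessed value = $1,998,900 × 0.43 = $859,527
Elkhorn Township: $859,527 × 0.00335 = $2,879.41545
Willowmere ISD: $859,527 × 0.0219 = $18,823.6413
Regional Park District: $859,527 × 0.0018 = $1,547.1486
Haverlea County: $859,527 × 0.00525 = $4,512.51675
Total = $27,762.7221

$27,762.72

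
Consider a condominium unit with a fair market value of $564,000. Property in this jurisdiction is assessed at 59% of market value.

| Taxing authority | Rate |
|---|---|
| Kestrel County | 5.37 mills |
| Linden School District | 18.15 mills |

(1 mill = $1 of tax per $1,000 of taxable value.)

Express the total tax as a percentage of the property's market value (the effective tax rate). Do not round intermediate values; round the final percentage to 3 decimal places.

1.388%

Assessed value = $564,000 × 0.59 = $332,760
Kestrel County: $332,760 × 0.00537 = $1,786.9212
Linden School District: $332,760 × 0.01815 = $6,039.594
Total tax = $7,826.5152
Effective rate = $7,826.5152 ÷ $564,000 = 1.388% of market value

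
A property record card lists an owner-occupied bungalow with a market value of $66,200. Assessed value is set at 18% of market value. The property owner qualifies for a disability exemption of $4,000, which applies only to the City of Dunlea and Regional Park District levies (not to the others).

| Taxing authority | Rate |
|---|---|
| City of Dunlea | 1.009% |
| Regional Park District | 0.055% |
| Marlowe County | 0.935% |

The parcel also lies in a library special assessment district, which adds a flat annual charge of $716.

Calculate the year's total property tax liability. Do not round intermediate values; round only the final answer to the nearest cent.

Assessed value = $66,200 × 0.18 = $11,916
City of Dunlea: ($11,916 − $4,000) × 0.01009 = $7,916 × 0.01009 = $79.87244
Regional Park District: ($11,916 − $4,000) × 0.00055 = $7,916 × 0.00055 = $4.3538
Marlowe County: $11,916 × 0.00935 = $111.4146
Levies subtotal = $195.64084
Total = $195.64084 + $716 = $911.64084

$911.64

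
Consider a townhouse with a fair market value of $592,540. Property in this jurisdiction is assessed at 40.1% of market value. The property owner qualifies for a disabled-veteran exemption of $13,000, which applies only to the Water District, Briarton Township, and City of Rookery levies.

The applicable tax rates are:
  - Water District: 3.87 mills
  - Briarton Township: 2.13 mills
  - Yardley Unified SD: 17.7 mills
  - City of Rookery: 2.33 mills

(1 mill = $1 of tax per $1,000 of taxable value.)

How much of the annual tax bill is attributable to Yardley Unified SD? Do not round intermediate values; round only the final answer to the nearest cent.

Assessed value = $592,540 × 0.401 = $237,608.54
Yardley Unified SD taxable value = $237,608.54 (exemption does not apply)
Yardley Unified SD levy = $237,608.54 × 0.0177 = $4,205.671158

$4,205.67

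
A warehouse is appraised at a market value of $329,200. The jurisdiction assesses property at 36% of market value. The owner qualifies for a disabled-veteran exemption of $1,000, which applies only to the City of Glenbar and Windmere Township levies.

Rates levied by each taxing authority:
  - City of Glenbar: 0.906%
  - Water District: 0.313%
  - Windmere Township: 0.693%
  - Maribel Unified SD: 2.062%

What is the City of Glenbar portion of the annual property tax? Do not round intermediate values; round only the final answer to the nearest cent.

Assessed value = $329,200 × 0.36 = $118,512
City of Glenbar taxable value = $118,512 − $1,000 = $117,512
City of Glenbar levy = $117,512 × 0.00906 = $1,064.65872

$1,064.66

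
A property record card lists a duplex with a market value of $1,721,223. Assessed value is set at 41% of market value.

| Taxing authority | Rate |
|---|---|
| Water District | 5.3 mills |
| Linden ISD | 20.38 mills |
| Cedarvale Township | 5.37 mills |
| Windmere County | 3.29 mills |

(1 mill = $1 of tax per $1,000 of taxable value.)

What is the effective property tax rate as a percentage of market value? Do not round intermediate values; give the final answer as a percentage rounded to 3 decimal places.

Assessed value = $1,721,223 × 0.41 = $705,701.43
Water District: $705,701.43 × 0.0053 = $3,740.217579
Linden ISD: $705,701.43 × 0.02038 = $14,382.1951434
Cedarvale Township: $705,701.43 × 0.00537 = $3,789.6166791
Windmere County: $705,701.43 × 0.00329 = $2,321.7577047
Total tax = $24,233.7871062
Effective rate = $24,233.7871062 ÷ $1,721,223 = 1.408% of market value

1.408%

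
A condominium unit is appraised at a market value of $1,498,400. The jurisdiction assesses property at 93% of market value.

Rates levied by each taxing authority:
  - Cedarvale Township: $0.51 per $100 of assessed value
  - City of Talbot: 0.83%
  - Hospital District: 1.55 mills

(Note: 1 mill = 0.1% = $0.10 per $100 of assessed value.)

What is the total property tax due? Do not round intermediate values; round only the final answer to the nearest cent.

$20,833.00

Assessed value = $1,498,400 × 0.93 = $1,393,512
Cedarvale Township: $1,393,512 × 0.0051 = $7,106.9112
City of Talbot: $1,393,512 × 0.0083 = $11,566.1496
Hospital District: $1,393,512 × 0.00155 = $2,159.9436
Total = $20,833.0044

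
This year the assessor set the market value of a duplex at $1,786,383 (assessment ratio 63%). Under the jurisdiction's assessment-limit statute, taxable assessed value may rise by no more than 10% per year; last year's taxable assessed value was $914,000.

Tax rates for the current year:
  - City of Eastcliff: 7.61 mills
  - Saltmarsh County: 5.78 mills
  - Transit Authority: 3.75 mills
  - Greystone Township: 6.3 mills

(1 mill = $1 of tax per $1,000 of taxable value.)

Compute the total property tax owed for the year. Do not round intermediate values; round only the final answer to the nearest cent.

Uncapped assessed value = $1,786,383 × 0.63 = $1,125,421.29
Cap limit = $914,000 × 1.1 = $1,005,400
Taxable assessed value = min($1,125,421.29, $1,005,400) = $1,005,400 (cap binds)
City of Eastcliff: $1,005,400 × 0.00761 = $7,651.094
Saltmarsh County: $1,005,400 × 0.00578 = $5,811.212
Transit Authority: $1,005,400 × 0.00375 = $3,770.25
Greystone Township: $1,005,400 × 0.0063 = $6,334.02
Total = $23,566.576

$23,566.58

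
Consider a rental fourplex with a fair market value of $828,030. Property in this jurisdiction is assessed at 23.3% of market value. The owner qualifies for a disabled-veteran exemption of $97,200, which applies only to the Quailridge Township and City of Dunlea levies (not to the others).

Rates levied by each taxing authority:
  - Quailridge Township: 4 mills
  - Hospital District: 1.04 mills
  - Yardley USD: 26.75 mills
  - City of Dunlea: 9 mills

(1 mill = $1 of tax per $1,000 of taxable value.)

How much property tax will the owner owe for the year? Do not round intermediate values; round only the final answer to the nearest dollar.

$6,606

Assessed value = $828,030 × 0.233 = $192,930.99
Quailridge Township: ($192,930.99 − $97,200) × 0.004 = $95,730.99 × 0.004 = $382.92396
Hospital District: $192,930.99 × 0.00104 = $200.6482296
Yardley USD: $192,930.99 × 0.02675 = $5,160.9039825
City of Dunlea: ($192,930.99 − $97,200) × 0.009 = $95,730.99 × 0.009 = $861.57891
Total = $6,606.0550821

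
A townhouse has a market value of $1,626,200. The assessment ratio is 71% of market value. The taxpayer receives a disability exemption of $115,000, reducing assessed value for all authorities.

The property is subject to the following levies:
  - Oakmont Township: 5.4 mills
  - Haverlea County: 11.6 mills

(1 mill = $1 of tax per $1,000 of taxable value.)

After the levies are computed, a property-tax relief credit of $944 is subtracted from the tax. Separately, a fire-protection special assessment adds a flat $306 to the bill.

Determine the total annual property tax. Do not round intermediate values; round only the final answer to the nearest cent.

Assessed value = $1,626,200 × 0.71 = $1,154,602
Taxable value = $1,154,602 − $115,000 = $1,039,602
Oakmont Township: $1,039,602 × 0.0054 = $5,613.8508
Haverlea County: $1,039,602 × 0.0116 = $12,059.3832
Levies subtotal = $17,673.234
After credit = $17,673.234 − $944 = $16,729.234
Total = $16,729.234 + $306 = $17,035.234

$17,035.23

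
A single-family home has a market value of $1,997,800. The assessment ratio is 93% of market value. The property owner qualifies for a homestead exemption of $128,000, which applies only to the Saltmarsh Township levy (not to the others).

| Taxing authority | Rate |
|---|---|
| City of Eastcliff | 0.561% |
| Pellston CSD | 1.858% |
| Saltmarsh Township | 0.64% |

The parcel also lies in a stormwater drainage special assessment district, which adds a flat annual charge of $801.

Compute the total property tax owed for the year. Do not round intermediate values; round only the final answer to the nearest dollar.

Assessed value = $1,997,800 × 0.93 = $1,857,954
City of Eastcliff: $1,857,954 × 0.00561 = $10,423.12194
Pellston CSD: $1,857,954 × 0.01858 = $34,520.78532
Saltmarsh Township: ($1,857,954 − $128,000) × 0.0064 = $1,729,954 × 0.0064 = $11,071.7056
Levies subtotal = $56,015.61286
Total = $56,015.61286 + $801 = $56,816.61286

$56,817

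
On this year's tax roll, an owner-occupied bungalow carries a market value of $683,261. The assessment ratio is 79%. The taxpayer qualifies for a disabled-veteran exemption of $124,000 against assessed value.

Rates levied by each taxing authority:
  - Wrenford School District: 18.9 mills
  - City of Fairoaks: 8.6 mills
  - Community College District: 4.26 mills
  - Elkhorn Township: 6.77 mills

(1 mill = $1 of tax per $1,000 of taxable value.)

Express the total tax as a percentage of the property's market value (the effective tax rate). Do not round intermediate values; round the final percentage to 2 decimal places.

Assessed value = $683,261 × 0.79 = $539,776.19
Taxable value = $539,776.19 − $124,000 = $415,776.19
Wrenford School District: $415,776.19 × 0.0189 = $7,858.169991
City of Fairoaks: $415,776.19 × 0.0086 = $3,575.675234
Community College District: $415,776.19 × 0.00426 = $1,771.2065694
Elkhorn Township: $415,776.19 × 0.00677 = $2,814.8048063
Total tax = $16,019.8566007
Effective rate = $16,019.8566007 ÷ $683,261 = 2.34% of market value

2.34%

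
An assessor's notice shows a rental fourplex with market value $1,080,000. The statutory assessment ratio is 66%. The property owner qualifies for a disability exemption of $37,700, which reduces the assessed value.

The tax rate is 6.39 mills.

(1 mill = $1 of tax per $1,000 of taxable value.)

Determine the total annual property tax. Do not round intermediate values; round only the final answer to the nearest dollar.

Assessed value = $1,080,000 × 0.66 = $712,800
Taxable value = $712,800 − $37,700 = $675,100
Tax = $675,100 × 0.00639 = $4,313.889

$4,314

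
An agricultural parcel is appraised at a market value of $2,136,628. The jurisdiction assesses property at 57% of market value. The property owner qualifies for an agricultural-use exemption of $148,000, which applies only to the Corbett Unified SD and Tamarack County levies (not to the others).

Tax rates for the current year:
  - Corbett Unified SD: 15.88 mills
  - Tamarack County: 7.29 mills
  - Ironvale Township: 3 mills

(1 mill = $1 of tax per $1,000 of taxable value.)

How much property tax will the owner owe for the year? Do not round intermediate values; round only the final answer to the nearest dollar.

Assessed value = $2,136,628 × 0.57 = $1,217,877.96
Corbett Unified SD: ($1,217,877.96 − $148,000) × 0.01588 = $1,069,877.96 × 0.01588 = $16,989.6620048
Tamarack County: ($1,217,877.96 − $148,000) × 0.00729 = $1,069,877.96 × 0.00729 = $7,799.4103284
Ironvale Township: $1,217,877.96 × 0.003 = $3,653.63388
Total = $28,442.7062132

$28,443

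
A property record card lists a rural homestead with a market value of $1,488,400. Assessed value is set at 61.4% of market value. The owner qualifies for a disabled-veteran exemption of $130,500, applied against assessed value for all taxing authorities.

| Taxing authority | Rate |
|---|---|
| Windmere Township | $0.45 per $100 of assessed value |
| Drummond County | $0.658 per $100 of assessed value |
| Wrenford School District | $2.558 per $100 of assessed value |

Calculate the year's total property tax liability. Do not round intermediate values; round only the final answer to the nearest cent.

Assessed value = $1,488,400 × 0.614 = $913,877.6
Taxable value = $913,877.6 − $130,500 = $783,377.6
Windmere Township: $783,377.6 × 0.0045 = $3,525.1992
Drummond County: $783,377.6 × 0.00658 = $5,154.624608
Wrenford School District: $783,377.6 × 0.02558 = $20,038.799008
Total = $3,525.1992 + $5,154.624608 + $20,038.799008 = $28,718.622816

$28,718.62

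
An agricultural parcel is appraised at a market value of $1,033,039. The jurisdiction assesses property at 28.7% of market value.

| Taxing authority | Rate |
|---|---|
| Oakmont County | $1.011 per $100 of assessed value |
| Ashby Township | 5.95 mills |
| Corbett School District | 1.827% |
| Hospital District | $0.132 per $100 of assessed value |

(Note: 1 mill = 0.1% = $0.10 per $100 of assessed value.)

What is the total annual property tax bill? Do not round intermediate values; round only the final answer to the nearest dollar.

$10,570

Assessed value = $1,033,039 × 0.287 = $296,482.193
Oakmont County: $296,482.193 × 0.01011 = $2,997.43497123
Ashby Township: $296,482.193 × 0.00595 = $1,764.06904835
Corbett School District: $296,482.193 × 0.01827 = $5,416.72966611
Hospital District: $296,482.193 × 0.00132 = $391.35649476
Total = $10,569.59018045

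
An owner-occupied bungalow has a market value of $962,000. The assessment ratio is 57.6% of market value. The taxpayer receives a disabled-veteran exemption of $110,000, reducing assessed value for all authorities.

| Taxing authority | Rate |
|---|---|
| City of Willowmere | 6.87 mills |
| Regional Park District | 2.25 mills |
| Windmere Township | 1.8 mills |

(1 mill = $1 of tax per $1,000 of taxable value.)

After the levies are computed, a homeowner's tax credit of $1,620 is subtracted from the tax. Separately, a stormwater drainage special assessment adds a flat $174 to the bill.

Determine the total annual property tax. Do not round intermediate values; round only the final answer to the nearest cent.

$3,403.70

Assessed value = $962,000 × 0.576 = $554,112
Taxable value = $554,112 − $110,000 = $444,112
City of Willowmere: $444,112 × 0.00687 = $3,051.04944
Regional Park District: $444,112 × 0.00225 = $999.252
Windmere Township: $444,112 × 0.0018 = $799.4016
Levies subtotal = $4,849.70304
After credit = $4,849.70304 − $1,620 = $3,229.70304
Total = $3,229.70304 + $174 = $3,403.70304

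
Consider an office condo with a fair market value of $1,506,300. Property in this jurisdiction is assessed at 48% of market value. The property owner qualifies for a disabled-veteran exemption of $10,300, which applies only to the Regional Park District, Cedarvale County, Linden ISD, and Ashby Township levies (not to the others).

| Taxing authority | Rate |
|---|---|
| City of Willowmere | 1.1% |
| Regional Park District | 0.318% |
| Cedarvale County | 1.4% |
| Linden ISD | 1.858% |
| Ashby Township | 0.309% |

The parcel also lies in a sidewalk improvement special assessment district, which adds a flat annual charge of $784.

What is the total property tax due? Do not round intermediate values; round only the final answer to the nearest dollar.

$36,427

Assessed value = $1,506,300 × 0.48 = $723,024
City of Willowmere: $723,024 × 0.011 = $7,953.264
Regional Park District: ($723,024 − $10,300) × 0.00318 = $712,724 × 0.00318 = $2,266.46232
Cedarvale County: ($723,024 − $10,300) × 0.014 = $712,724 × 0.014 = $9,978.136
Linden ISD: ($723,024 − $10,300) × 0.01858 = $712,724 × 0.01858 = $13,242.41192
Ashby Township: ($723,024 − $10,300) × 0.00309 = $712,724 × 0.00309 = $2,202.31716
Levies subtotal = $35,642.5914
Total = $35,642.5914 + $784 = $36,426.5914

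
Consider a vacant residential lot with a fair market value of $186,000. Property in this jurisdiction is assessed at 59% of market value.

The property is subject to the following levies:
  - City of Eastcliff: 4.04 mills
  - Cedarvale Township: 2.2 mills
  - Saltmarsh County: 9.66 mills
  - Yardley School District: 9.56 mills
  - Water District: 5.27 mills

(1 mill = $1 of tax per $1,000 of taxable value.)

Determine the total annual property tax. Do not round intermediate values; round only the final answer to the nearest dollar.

Assessed value = $186,000 × 0.59 = $109,740
City of Eastcliff: $109,740 × 0.00404 = $443.3496
Cedarvale Township: $109,740 × 0.0022 = $241.428
Saltmarsh County: $109,740 × 0.00966 = $1,060.0884
Yardley School District: $109,740 × 0.00956 = $1,049.1144
Water District: $109,740 × 0.00527 = $578.3298
Total = $443.3496 + $241.428 + $1,060.0884 + $1,049.1144 + $578.3298 = $3,372.3102

$3,372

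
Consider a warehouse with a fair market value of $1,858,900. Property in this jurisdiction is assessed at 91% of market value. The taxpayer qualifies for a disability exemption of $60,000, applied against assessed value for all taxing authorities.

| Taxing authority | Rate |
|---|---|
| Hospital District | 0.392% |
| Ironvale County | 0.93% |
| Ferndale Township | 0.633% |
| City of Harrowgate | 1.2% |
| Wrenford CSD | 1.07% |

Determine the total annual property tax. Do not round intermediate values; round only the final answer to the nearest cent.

Assessed value = $1,858,900 × 0.91 = $1,691,599
Taxable value = $1,691,599 − $60,000 = $1,631,599
Hospital District: $1,631,599 × 0.00392 = $6,395.86808
Ironvale County: $1,631,599 × 0.0093 = $15,173.8707
Ferndale Township: $1,631,599 × 0.00633 = $10,328.02167
City of Harrowgate: $1,631,599 × 0.012 = $19,579.188
Wrenford CSD: $1,631,599 × 0.0107 = $17,458.1093
Total = $6,395.86808 + $15,173.8707 + $10,328.02167 + $19,579.188 + $17,458.1093 = $68,935.05775

$68,935.06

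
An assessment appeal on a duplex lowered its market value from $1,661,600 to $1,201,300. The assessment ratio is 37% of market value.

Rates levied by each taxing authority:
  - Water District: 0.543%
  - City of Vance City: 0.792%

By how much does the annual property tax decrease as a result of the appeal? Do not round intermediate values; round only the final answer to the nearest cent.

$2,273.65

Old assessed value = $1,661,600 × 0.37 = $614,792
New assessed value = $1,201,300 × 0.37 = $444,481
Combined rate = 0.00543 + 0.00792 = 0.01335
Old tax = $614,792 × 0.01335 = $8,207.4732
New tax = $444,481 × 0.01335 = $5,933.82135
Reduction = $8,207.4732 − $5,933.82135 = $2,273.65185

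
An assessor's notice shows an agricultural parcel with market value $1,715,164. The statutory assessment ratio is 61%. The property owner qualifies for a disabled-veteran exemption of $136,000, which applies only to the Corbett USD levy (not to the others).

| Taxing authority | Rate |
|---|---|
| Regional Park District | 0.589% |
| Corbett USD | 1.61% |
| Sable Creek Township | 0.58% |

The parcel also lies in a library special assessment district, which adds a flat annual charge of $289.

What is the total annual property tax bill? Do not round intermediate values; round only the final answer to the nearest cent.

$27,174.69

Assessed value = $1,715,164 × 0.61 = $1,046,250.04
Regional Park District: $1,046,250.04 × 0.00589 = $6,162.4127356
Corbett USD: ($1,046,250.04 − $136,000) × 0.0161 = $910,250.04 × 0.0161 = $14,655.025644
Sable Creek Township: $1,046,250.04 × 0.0058 = $6,068.250232
Levies subtotal = $26,885.6886116
Total = $26,885.6886116 + $289 = $27,174.6886116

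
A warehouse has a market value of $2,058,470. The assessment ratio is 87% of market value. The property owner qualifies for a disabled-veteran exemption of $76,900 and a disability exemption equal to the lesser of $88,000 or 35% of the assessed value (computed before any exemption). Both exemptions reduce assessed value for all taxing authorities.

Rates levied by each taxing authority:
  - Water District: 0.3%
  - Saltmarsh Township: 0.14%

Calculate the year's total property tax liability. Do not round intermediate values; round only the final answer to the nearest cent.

$7,154.26

Assessed value = $2,058,470 × 0.87 = $1,790,868.9
Disability exemption = min($88,000, 35% × $1,790,868.9) = min($88,000, $626,804.115) = $88,000 (dollar cap binds)
Taxable value = $1,790,868.9 − $76,900 − $88,000 = $1,625,968.9
Water District: $1,625,968.9 × 0.003 = $4,877.9067
Saltmarsh Township: $1,625,968.9 × 0.0014 = $2,276.35646
Total = $7,154.26316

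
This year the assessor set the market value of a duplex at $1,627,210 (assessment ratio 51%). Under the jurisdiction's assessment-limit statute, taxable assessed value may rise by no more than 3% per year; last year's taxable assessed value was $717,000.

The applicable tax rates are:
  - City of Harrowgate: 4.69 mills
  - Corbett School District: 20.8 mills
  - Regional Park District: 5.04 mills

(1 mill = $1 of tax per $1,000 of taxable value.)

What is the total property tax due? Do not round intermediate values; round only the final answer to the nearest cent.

$22,546.71

Uncapped assessed value = $1,627,210 × 0.51 = $829,877.1
Cap limit = $717,000 × 1.03 = $738,510
Taxable assessed value = min($829,877.1, $738,510) = $738,510 (cap binds)
City of Harrowgate: $738,510 × 0.00469 = $3,463.6119
Corbett School District: $738,510 × 0.0208 = $15,361.008
Regional Park District: $738,510 × 0.00504 = $3,722.0904
Total = $22,546.7103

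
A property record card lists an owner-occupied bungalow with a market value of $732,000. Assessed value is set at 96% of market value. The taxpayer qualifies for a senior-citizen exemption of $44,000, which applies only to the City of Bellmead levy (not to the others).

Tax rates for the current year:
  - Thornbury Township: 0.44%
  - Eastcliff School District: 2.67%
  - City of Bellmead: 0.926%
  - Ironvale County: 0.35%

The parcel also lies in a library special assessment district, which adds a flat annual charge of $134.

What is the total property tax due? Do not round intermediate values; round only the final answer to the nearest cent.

$30,547.86

Assessed value = $732,000 × 0.96 = $702,720
Thornbury Township: $702,720 × 0.0044 = $3,091.968
Eastcliff School District: $702,720 × 0.0267 = $18,762.624
City of Bellmead: ($702,720 − $44,000) × 0.00926 = $658,720 × 0.00926 = $6,099.7472
Ironvale County: $702,720 × 0.0035 = $2,459.52
Levies subtotal = $30,413.8592
Total = $30,413.8592 + $134 = $30,547.8592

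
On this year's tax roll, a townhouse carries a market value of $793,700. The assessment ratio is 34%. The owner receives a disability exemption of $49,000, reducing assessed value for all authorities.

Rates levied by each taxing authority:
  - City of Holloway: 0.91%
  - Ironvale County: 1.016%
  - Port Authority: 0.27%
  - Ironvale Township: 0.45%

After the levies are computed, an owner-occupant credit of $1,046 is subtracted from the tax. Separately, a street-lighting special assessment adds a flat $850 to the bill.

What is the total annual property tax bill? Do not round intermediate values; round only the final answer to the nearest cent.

$5,647.90

Assessed value = $793,700 × 0.34 = $269,858
Taxable value = $269,858 − $49,000 = $220,858
City of Holloway: $220,858 × 0.0091 = $2,009.8078
Ironvale County: $220,858 × 0.01016 = $2,243.91728
Port Authority: $220,858 × 0.0027 = $596.3166
Ironvale Township: $220,858 × 0.0045 = $993.861
Levies subtotal = $5,843.90268
After credit = $5,843.90268 − $1,046 = $4,797.90268
Total = $4,797.90268 + $850 = $5,647.90268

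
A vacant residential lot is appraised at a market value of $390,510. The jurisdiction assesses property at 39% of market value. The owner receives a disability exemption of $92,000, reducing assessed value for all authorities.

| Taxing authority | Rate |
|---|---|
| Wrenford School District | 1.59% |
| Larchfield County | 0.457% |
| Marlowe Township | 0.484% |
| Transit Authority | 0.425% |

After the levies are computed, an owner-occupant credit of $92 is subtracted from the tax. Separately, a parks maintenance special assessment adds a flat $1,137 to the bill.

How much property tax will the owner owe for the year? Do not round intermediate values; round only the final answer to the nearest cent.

$2,827.44

Assessed value = $390,510 × 0.39 = $152,298.9
Taxable value = $152,298.9 − $92,000 = $60,298.9
Wrenford School District: $60,298.9 × 0.0159 = $958.75251
Larchfield County: $60,298.9 × 0.00457 = $275.565973
Marlowe Township: $60,298.9 × 0.00484 = $291.846676
Transit Authority: $60,298.9 × 0.00425 = $256.270325
Levies subtotal = $1,782.435484
After credit = $1,782.435484 − $92 = $1,690.435484
Total = $1,690.435484 + $1,137 = $2,827.435484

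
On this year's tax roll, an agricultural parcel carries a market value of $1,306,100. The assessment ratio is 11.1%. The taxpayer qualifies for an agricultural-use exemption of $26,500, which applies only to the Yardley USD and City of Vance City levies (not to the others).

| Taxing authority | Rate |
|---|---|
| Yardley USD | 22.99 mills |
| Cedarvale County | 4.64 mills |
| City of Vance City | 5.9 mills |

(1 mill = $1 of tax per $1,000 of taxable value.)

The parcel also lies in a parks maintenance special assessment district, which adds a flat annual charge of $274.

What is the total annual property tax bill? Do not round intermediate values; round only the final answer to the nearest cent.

Assessed value = $1,306,100 × 0.111 = $144,977.1
Yardley USD: ($144,977.1 − $26,500) × 0.02299 = $118,477.1 × 0.02299 = $2,723.788529
Cedarvale County: $144,977.1 × 0.00464 = $672.693744
City of Vance City: ($144,977.1 − $26,500) × 0.0059 = $118,477.1 × 0.0059 = $699.01489
Levies subtotal = $4,095.497163
Total = $4,095.497163 + $274 = $4,369.497163

$4,369.50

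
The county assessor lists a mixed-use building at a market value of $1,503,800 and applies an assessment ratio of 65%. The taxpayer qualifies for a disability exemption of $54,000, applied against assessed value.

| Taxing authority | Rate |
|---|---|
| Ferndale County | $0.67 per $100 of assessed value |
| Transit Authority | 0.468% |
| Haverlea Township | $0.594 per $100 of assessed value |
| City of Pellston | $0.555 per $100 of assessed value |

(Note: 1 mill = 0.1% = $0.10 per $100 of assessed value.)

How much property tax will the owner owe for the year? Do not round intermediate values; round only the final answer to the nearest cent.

$21,119.76

Assessed value = $1,503,800 × 0.65 = $977,470
Taxable value = $977,470 − $54,000 = $923,470
Ferndale County: $923,470 × 0.0067 = $6,187.249
Transit Authority: $923,470 × 0.00468 = $4,321.8396
Haverlea Township: $923,470 × 0.00594 = $5,485.4118
City of Pellston: $923,470 × 0.00555 = $5,125.2585
Total = $21,119.7589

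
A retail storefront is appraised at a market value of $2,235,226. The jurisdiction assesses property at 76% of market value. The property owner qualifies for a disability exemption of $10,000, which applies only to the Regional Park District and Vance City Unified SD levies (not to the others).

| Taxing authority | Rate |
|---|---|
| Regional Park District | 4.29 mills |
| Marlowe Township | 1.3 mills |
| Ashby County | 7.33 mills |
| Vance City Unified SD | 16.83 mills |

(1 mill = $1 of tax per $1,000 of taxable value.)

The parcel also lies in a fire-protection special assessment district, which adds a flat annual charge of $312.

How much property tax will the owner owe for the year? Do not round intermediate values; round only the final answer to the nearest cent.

Assessed value = $2,235,226 × 0.76 = $1,698,771.76
Regional Park District: ($1,698,771.76 − $10,000) × 0.00429 = $1,688,771.76 × 0.00429 = $7,244.8308504
Marlowe Township: $1,698,771.76 × 0.0013 = $2,208.403288
Ashby County: $1,698,771.76 × 0.00733 = $12,451.9970008
Vance City Unified SD: ($1,698,771.76 − $10,000) × 0.01683 = $1,688,771.76 × 0.01683 = $28,422.0287208
Levies subtotal = $50,327.25986
Total = $50,327.25986 + $312 = $50,639.25986

$50,639.26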